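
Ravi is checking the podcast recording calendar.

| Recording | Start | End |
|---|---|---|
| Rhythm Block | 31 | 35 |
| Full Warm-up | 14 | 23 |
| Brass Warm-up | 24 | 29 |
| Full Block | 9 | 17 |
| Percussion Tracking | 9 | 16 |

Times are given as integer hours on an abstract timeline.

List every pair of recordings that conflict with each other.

Sorted by start: Percussion Tracking, Full Block, Full Warm-up, Brass Warm-up, Rhythm Block.
Full Block starts before Percussion Tracking ends → Percussion Tracking and Full Block overlap.
Full Warm-up starts before Percussion Tracking ends → Percussion Tracking and Full Warm-up overlap.
Brass Warm-up starts after Percussion Tracking ends — done with Percussion Tracking.
Full Warm-up starts before Full Block ends → Full Block and Full Warm-up overlap.
Brass Warm-up starts after Full Block ends — done with Full Block.
Brass Warm-up starts after Full Warm-up ends — done with Full Warm-up.
Rhythm Block starts after Brass Warm-up ends.

Full Block & Full Warm-up, Full Block & Percussion Tracking, Full Warm-up & Percussion Tracking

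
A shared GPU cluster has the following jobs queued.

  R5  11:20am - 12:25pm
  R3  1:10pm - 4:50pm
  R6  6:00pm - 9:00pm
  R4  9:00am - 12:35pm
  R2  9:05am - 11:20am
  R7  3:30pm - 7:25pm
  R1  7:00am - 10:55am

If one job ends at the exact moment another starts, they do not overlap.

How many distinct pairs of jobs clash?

Sorted by start: R1, R4, R2, R5, R3, R7, R6.
R4 starts before R1 ends → R1 and R4 overlap.
R2 starts before R1 ends → R1 and R2 overlap.
R5 starts after R1 ends; R1 is clear from here.
R2 starts before R4 ends → R4 and R2 overlap.
R5 starts before R4 ends → R4 and R5 overlap.
R3 starts after R4 ends; R4 is clear from here.
R5 starts exactly when R2 ends (back-to-back, no overlap); R2 is clear from here.
R3 starts after R5 ends; R5 is clear from here.
R7 starts before R3 ends → R3 and R7 overlap.
R6 starts after R3 ends.
R6 starts before R7 ends → R7 and R6 overlap.
Overlapping pairs: R1 & R2, R1 & R4, R2 & R4, R3 & R7, R4 & R5, R6 & R7 — 6 in total.

6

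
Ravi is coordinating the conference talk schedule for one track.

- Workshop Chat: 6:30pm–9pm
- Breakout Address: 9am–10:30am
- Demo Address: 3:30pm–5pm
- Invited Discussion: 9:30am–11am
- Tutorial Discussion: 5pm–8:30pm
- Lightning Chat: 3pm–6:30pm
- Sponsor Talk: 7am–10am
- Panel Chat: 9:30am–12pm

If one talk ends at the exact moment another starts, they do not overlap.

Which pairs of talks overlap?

Breakout Address & Invited Discussion, Breakout Address & Panel Chat, Breakout Address & Sponsor Talk, Demo Address & Lightning Chat, Invited Discussion & Panel Chat, Invited Discussion & Sponsor Talk, Lightning Chat & Tutorial Discussion, Panel Chat & Sponsor Talk, Tutorial Discussion & Workshop Chat

Sorted by start: Sponsor Talk, Breakout Address, Panel Chat, Invited Discussion, Lightning Chat, Demo Address, Tutorial Discussion, Workshop Chat.
Breakout Address starts before Sponsor Talk ends → Sponsor Talk and Breakout Address overlap.
Panel Chat starts before Sponsor Talk ends → Sponsor Talk and Panel Chat overlap.
Invited Discussion starts before Sponsor Talk ends → Sponsor Talk and Invited Discussion overlap.
Lightning Chat starts after Sponsor Talk ends, so nothing later overlaps Sponsor Talk either.
Panel Chat starts before Breakout Address ends → Breakout Address and Panel Chat overlap.
Invited Discussion starts before Breakout Address ends → Breakout Address and Invited Discussion overlap.
Lightning Chat starts after Breakout Address ends, so nothing later overlaps Breakout Address either.
Invited Discussion starts before Panel Chat ends → Panel Chat and Invited Discussion overlap.
Lightning Chat starts after Panel Chat ends, so nothing later overlaps Panel Chat either.
Lightning Chat starts after Invited Discussion ends, so nothing later overlaps Invited Discussion either.
Demo Address starts before Lightning Chat ends → Lightning Chat and Demo Address overlap.
Tutorial Discussion starts before Lightning Chat ends → Lightning Chat and Tutorial Discussion overlap.
Workshop Chat starts exactly when Lightning Chat ends (back-to-back, no overlap).
Tutorial Discussion starts exactly when Demo Address ends (back-to-back, no overlap), so nothing later overlaps Demo Address either.
Workshop Chat starts before Tutorial Discussion ends → Tutorial Discussion and Workshop Chat overlap.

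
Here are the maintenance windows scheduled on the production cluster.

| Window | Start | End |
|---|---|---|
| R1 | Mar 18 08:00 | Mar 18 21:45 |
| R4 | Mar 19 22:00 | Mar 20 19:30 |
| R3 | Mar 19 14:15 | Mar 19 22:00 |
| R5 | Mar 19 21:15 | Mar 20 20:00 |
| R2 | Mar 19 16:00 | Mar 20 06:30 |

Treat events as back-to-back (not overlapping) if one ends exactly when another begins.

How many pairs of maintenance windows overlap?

Two intervals overlap when each starts before the other ends.
Sorted by start: R1, R3, R2, R5, R4.
R3 starts after R1 ends — done with R1.
R2 starts before R3 ends → R3 and R2 overlap.
R5 starts before R3 ends → R3 and R5 overlap.
R4 starts exactly when R3 ends (back-to-back, no overlap).
R5 starts before R2 ends → R2 and R5 overlap.
R4 starts before R2 ends → R2 and R4 overlap.
R4 starts before R5 ends → R5 and R4 overlap.
Overlapping pairs: R2 & R3, R2 & R4, R2 & R5, R3 & R5, R4 & R5 — 5 in total.

5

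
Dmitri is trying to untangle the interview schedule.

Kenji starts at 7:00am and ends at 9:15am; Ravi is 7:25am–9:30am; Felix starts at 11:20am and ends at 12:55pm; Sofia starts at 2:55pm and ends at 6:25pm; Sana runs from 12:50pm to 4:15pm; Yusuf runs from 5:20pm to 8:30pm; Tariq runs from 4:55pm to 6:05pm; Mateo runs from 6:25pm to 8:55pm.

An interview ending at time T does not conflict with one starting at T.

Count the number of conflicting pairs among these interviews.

Two intervals overlap when each starts before the other ends.
Sorted by start: Kenji, Ravi, Felix, Sana, Sofia, Tariq, Yusuf, Mateo.
Ravi starts before Kenji ends → Kenji and Ravi overlap.
Felix starts after Kenji ends; Kenji is clear from here.
Felix starts after Ravi ends; Ravi is clear from here.
Sana starts before Felix ends → Felix and Sana overlap.
Sofia starts after Felix ends; Felix is clear from here.
Sofia starts before Sana ends → Sana and Sofia overlap.
Tariq starts after Sana ends; Sana is clear from here.
Tariq starts before Sofia ends → Sofia and Tariq overlap.
Yusuf starts before Sofia ends → Sofia and Yusuf overlap.
Mateo starts exactly when Sofia ends (back-to-back, no overlap).
Yusuf starts before Tariq ends → Tariq and Yusuf overlap.
Mateo starts after Tariq ends.
Mateo starts before Yusuf ends → Yusuf and Mateo overlap.
Overlapping pairs: Felix & Sana, Kenji & Ravi, Mateo & Yusuf, Sana & Sofia, Sofia & Tariq, Sofia & Yusuf, Tariq & Yusuf — 7 in total.

7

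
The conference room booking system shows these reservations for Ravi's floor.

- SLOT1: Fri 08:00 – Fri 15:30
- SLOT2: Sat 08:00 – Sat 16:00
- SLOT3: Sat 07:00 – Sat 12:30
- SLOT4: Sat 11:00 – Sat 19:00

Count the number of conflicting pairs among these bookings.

Check each pair: they overlap iff neither finishes before the other starts.
Sorted by start: SLOT1, SLOT3, SLOT2, SLOT4.
SLOT3 starts after SLOT1 ends — done with SLOT1.
SLOT2 starts before SLOT3 ends → SLOT3 and SLOT2 overlap.
SLOT4 starts before SLOT3 ends → SLOT3 and SLOT4 overlap.
SLOT4 starts before SLOT2 ends → SLOT2 and SLOT4 overlap.
Overlapping pairs: SLOT2 & SLOT3, SLOT2 & SLOT4, SLOT3 & SLOT4 — 3 in total.

3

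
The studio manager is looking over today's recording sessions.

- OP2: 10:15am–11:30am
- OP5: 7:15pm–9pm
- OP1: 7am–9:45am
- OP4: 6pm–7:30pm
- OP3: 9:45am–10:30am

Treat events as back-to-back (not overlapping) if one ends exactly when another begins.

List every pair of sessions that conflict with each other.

OP2 & OP3, OP4 & OP5

Sorted by start: OP1, OP3, OP2, OP4, OP5.
OP3 starts exactly when OP1 ends (back-to-back, no overlap), so OP1 has no further overlaps.
OP2 starts before OP3 ends → OP3 and OP2 overlap.
OP4 starts after OP3 ends, so OP3 has no further overlaps.
OP4 starts after OP2 ends, so OP2 has no further overlaps.
OP5 starts before OP4 ends → OP4 and OP5 overlap.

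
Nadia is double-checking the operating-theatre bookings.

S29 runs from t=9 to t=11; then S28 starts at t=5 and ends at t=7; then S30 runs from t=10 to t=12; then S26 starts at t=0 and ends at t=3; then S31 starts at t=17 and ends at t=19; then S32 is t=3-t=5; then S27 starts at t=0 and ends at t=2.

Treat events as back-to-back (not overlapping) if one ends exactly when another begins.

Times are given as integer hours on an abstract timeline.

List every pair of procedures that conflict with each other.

S26 & S27, S29 & S30

Two intervals overlap when each starts before the other ends.
Sorted by start: S26, S27, S32, S28, S29, S30, S31.
S27 starts before S26 ends → S26 and S27 overlap.
S32 starts exactly when S26 ends (back-to-back, no overlap) — done with S26.
S32 starts after S27 ends — done with S27.
S28 starts exactly when S32 ends (back-to-back, no overlap) — done with S32.
S29 starts after S28 ends — done with S28.
S30 starts before S29 ends → S29 and S30 overlap.
S31 starts after S29 ends.
S31 starts after S30 ends.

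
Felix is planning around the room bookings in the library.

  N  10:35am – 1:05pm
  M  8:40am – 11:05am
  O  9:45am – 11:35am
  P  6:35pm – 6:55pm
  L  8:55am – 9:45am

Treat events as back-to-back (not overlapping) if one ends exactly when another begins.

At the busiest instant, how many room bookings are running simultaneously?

Sort all start/end points and keep a running count:
8:40am start M → 1
8:55am start L → 2
9:45am end L → 1
9:45am start O → 2
10:35am start N → 3
11:05am end M → 2
11:35am end O → 1
1:05pm end N → 0
6:35pm start P → 1
6:55pm end P → 0
Peak is 3, at 10:35am (M, N, O).

3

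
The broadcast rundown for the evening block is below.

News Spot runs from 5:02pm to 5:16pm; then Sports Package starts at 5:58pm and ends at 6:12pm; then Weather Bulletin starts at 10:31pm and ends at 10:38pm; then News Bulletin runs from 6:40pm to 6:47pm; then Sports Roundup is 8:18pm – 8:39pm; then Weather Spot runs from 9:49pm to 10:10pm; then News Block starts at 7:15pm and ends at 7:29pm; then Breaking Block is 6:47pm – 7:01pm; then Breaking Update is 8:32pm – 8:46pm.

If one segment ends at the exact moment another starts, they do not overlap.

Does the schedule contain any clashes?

Sorted by start: News Spot, Sports Package, News Bulletin, Breaking Block, News Block, Sports Roundup, Breaking Update, Weather Spot, Weather Bulletin.
Sports Package starts after News Spot ends — done with News Spot.
News Bulletin starts after Sports Package ends — done with Sports Package.
Breaking Block starts exactly when News Bulletin ends (back-to-back, no overlap) — done with News Bulletin.
News Block starts after Breaking Block ends — done with Breaking Block.
Sports Roundup starts after News Block ends — done with News Block.
Breaking Update starts before Sports Roundup ends → Sports Roundup and Breaking Update overlap.
That's a conflict, so the schedule is not conflict-free.

Yes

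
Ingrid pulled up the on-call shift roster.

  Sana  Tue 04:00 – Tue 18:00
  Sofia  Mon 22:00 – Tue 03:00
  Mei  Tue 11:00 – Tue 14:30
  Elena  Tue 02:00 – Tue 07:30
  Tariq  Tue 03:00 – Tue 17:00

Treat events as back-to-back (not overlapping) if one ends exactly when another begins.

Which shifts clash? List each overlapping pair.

Sorted by start: Sofia, Elena, Tariq, Sana, Mei.
Elena starts before Sofia ends → Sofia and Elena overlap.
Tariq starts exactly when Sofia ends (back-to-back, no overlap); Sofia is clear from here.
Tariq starts before Elena ends → Elena and Tariq overlap.
Sana starts before Elena ends → Elena and Sana overlap.
Mei starts after Elena ends.
Sana starts before Tariq ends → Tariq and Sana overlap.
Mei starts before Tariq ends → Tariq and Mei overlap.
Mei starts before Sana ends → Sana and Mei overlap.

Elena & Sana, Elena & Sofia, Elena & Tariq, Mei & Sana, Mei & Tariq, Sana & Tariq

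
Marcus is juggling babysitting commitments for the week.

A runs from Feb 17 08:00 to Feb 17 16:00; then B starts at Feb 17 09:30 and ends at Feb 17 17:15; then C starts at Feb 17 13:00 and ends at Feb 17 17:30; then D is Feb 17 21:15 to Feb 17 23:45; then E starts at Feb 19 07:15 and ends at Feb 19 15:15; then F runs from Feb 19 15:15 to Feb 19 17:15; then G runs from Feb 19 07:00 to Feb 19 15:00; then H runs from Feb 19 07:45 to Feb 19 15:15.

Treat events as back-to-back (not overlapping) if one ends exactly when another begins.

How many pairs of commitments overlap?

6

Sorted by start: A, B, C, D, G, E, H, F.
B starts before A ends → A and B overlap.
C starts before A ends → A and C overlap.
D starts after A ends; A is clear from here.
C starts before B ends → B and C overlap.
D starts after B ends; B is clear from here.
D starts after C ends; C is clear from here.
G starts after D ends; D is clear from here.
E starts before G ends → G and E overlap.
H starts before G ends → G and H overlap.
F starts after G ends.
H starts before E ends → E and H overlap.
F starts exactly when E ends (back-to-back, no overlap).
F starts exactly when H ends (back-to-back, no overlap).
Overlapping pairs: A & B, A & C, B & C, E & G, E & H, G & H — 6 in total.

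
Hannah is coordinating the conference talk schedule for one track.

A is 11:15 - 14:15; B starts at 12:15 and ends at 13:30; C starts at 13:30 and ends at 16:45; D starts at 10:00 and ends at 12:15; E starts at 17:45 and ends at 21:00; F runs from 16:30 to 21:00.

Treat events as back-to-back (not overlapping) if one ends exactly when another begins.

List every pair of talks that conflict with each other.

A & B, A & C, A & D, C & F, E & F

Sorted by start: D, A, B, C, F, E.
A starts before D ends → D and A overlap.
B starts exactly when D ends (back-to-back, no overlap); D is clear from here.
B starts before A ends → A and B overlap.
C starts before A ends → A and C overlap.
F starts after A ends; A is clear from here.
C starts exactly when B ends (back-to-back, no overlap); B is clear from here.
F starts before C ends → C and F overlap.
E starts after C ends.
E starts before F ends → F and E overlap.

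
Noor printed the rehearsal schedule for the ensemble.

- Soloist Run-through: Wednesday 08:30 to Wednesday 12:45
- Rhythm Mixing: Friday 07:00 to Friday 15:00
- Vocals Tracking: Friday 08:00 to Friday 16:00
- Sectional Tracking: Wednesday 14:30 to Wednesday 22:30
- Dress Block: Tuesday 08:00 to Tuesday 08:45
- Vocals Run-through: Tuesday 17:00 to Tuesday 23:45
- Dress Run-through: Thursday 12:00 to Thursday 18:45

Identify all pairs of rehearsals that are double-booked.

Rhythm Mixing & Vocals Tracking

Sorted by start: Dress Block, Vocals Run-through, Soloist Run-through, Sectional Tracking, Dress Run-through, Rhythm Mixing, Vocals Tracking.
Vocals Run-through starts after Dress Block ends — done with Dress Block.
Soloist Run-through starts after Vocals Run-through ends — done with Vocals Run-through.
Sectional Tracking starts after Soloist Run-through ends — done with Soloist Run-through.
Dress Run-through starts after Sectional Tracking ends — done with Sectional Tracking.
Rhythm Mixing starts after Dress Run-through ends — done with Dress Run-through.
Vocals Tracking starts before Rhythm Mixing ends → Rhythm Mixing and Vocals Tracking overlap.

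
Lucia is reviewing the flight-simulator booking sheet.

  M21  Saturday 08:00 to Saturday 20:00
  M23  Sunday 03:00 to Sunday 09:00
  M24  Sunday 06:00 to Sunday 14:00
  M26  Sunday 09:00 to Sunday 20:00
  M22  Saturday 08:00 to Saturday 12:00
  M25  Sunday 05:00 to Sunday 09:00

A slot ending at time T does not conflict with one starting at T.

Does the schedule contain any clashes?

Yes

Two intervals overlap when each starts before the other ends.
Sorted by start: M21, M22, M23, M25, M24, M26.
M22 starts before M21 ends → M21 and M22 overlap.
That's a conflict, so the schedule is not conflict-free.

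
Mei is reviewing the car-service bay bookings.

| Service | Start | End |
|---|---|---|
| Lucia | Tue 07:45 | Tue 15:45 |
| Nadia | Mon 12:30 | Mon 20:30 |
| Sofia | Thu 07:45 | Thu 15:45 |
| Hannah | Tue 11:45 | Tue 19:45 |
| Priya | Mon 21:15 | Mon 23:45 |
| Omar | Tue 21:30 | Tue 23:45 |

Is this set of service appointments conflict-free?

Sorted by start: Nadia, Priya, Lucia, Hannah, Omar, Sofia.
Priya starts after Nadia ends, so nothing later overlaps Nadia either.
Lucia starts after Priya ends, so nothing later overlaps Priya either.
Hannah starts before Lucia ends → Lucia and Hannah overlap.
That's a conflict, so the schedule is not conflict-free.

No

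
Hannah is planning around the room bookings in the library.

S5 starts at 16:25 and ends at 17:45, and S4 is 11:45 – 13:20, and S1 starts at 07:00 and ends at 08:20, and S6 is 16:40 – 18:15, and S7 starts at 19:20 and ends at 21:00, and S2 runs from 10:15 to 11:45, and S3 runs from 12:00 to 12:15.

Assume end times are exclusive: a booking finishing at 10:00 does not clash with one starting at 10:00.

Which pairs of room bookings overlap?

Sorted by start: S1, S2, S4, S3, S5, S6, S7.
S2 starts after S1 ends, so S1 has no further overlaps.
S4 starts exactly when S2 ends (back-to-back, no overlap), so S2 has no further overlaps.
S3 starts before S4 ends → S4 and S3 overlap.
S5 starts after S4 ends, so S4 has no further overlaps.
S5 starts after S3 ends, so S3 has no further overlaps.
S6 starts before S5 ends → S5 and S6 overlap.
S7 starts after S5 ends.
S7 starts after S6 ends.

S3 & S4, S5 & S6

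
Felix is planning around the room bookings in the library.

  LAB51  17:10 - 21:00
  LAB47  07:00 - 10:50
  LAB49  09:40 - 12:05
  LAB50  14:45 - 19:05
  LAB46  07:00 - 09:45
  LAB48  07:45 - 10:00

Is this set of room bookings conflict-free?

No

Sorted by start: LAB46, LAB47, LAB48, LAB49, LAB50, LAB51.
LAB47 starts before LAB46 ends → LAB46 and LAB47 overlap.
That's a conflict, so the schedule is not conflict-free.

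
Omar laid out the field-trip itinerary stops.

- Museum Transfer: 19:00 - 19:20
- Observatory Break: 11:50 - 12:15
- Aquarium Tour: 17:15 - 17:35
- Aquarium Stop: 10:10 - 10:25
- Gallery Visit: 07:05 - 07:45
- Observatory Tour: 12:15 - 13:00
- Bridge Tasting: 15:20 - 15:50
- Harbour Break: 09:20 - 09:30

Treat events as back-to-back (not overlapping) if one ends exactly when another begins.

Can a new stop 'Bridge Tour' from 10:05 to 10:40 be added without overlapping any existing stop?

No — it overlaps Aquarium Stop

Gallery Visit: ends 07:45 at or before Bridge Tour starts 10:05 → clear.
Harbour Break: ends 09:30 at or before Bridge Tour starts 10:05 → clear.
Aquarium Stop: starts 10:10 before Bridge Tour ends 10:40, and ends 10:25 after Bridge Tour starts 10:05 → overlap.
Observatory Break: starts 11:50 at or after Bridge Tour ends 10:40 → clear.
Observatory Tour: starts 12:15 at or after Bridge Tour ends 10:40 → clear.
Bridge Tasting: starts 15:20 at or after Bridge Tour ends 10:40 → clear.
Aquarium Tour: starts 17:15 at or after Bridge Tour ends 10:40 → clear.
Museum Transfer: starts 19:00 at or after Bridge Tour ends 10:40 → clear.
Bridge Tour overlaps Aquarium Stop.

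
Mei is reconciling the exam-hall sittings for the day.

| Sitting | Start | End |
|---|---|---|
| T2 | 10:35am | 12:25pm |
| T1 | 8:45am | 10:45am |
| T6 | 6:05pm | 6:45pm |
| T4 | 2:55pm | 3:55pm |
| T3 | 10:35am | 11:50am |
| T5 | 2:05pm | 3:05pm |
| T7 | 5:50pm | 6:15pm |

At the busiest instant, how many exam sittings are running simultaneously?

Sweep the timeline, counting +1 at each start and −1 at each end (ends before starts at a tie):
8:45am start T1 → 1
10:35am start T2 → 2
10:35am start T3 → 3
10:45am end T1 → 2
11:50am end T3 → 1
12:25pm end T2 → 0
2:05pm start T5 → 1
2:55pm start T4 → 2
3:05pm end T5 → 1
3:55pm end T4 → 0
5:50pm start T7 → 1
6:05pm start T6 → 2
6:15pm end T7 → 1
6:45pm end T6 → 0
Peak is 3, at 10:35am (T1, T2, T3).

3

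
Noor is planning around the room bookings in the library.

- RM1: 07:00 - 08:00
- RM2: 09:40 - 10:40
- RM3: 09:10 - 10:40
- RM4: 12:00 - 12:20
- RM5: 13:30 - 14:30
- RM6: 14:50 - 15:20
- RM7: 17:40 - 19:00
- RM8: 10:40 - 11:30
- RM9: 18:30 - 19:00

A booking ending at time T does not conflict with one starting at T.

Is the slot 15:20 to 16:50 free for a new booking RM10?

RM1: ends 08:00 at or before RM10 starts 15:20 → clear.
RM3: ends 10:40 at or before RM10 starts 15:20 → clear.
RM2: ends 10:40 at or before RM10 starts 15:20 → clear.
RM8: ends 11:30 at or before RM10 starts 15:20 → clear.
RM4: ends 12:20 at or before RM10 starts 15:20 → clear.
RM5: ends 14:30 at or before RM10 starts 15:20 → clear.
RM6: ends 15:20 at or before RM10 starts 15:20 → clear.
RM7: starts 17:40 at or after RM10 ends 16:50 → clear.
RM9: starts 18:30 at or after RM10 ends 16:50 → clear.

Yes — the slot is free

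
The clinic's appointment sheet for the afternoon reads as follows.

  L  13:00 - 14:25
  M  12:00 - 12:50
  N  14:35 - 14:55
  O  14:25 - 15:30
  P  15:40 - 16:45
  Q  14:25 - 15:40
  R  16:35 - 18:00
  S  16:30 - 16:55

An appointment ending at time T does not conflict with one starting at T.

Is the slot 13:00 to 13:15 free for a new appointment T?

No — it overlaps L

M: ends 12:50 at or before T starts 13:00 → clear.
L: starts 13:00 before T ends 13:15, and ends 14:25 after T starts 13:00 → overlap.
O: starts 14:25 at or after T ends 13:15 → clear.
Q: starts 14:25 at or after T ends 13:15 → clear.
N: starts 14:35 at or after T ends 13:15 → clear.
P: starts 15:40 at or after T ends 13:15 → clear.
S: starts 16:30 at or after T ends 13:15 → clear.
R: starts 16:35 at or after T ends 13:15 → clear.
T overlaps L.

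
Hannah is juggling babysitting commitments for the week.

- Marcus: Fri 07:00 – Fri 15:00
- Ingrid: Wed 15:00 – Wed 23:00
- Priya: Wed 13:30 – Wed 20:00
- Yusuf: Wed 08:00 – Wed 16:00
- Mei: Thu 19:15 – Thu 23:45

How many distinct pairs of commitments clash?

3

Sorted by start: Yusuf, Priya, Ingrid, Mei, Marcus.
Priya starts before Yusuf ends → Yusuf and Priya overlap.
Ingrid starts before Yusuf ends → Yusuf and Ingrid overlap.
Mei starts after Yusuf ends; Yusuf is clear from here.
Ingrid starts before Priya ends → Priya and Ingrid overlap.
Mei starts after Priya ends; Priya is clear from here.
Mei starts after Ingrid ends; Ingrid is clear from here.
Marcus starts after Mei ends.
Overlapping pairs: Ingrid & Priya, Ingrid & Yusuf, Priya & Yusuf — 3 in total.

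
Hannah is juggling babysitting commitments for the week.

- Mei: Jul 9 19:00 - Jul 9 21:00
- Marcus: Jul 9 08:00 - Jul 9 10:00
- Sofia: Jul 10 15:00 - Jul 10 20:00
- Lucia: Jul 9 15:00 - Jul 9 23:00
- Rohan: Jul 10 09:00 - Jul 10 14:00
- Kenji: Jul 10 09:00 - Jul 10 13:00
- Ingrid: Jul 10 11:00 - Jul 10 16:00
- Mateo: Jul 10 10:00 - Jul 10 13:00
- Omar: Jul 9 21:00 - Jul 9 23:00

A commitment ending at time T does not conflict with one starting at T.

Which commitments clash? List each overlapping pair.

Ingrid & Kenji, Ingrid & Mateo, Ingrid & Rohan, Ingrid & Sofia, Kenji & Mateo, Kenji & Rohan, Lucia & Mei, Lucia & Omar, Mateo & Rohan

Two intervals overlap when each starts before the other ends.
Sorted by start: Marcus, Lucia, Mei, Omar, Kenji, Rohan, Mateo, Ingrid, Sofia.
Lucia starts after Marcus ends, so Marcus has no further overlaps.
Mei starts before Lucia ends → Lucia and Mei overlap.
Omar starts before Lucia ends → Lucia and Omar overlap.
Kenji starts after Lucia ends, so Lucia has no further overlaps.
Omar starts exactly when Mei ends (back-to-back, no overlap), so Mei has no further overlaps.
Kenji starts after Omar ends, so Omar has no further overlaps.
Rohan starts before Kenji ends → Kenji and Rohan overlap.
Mateo starts before Kenji ends → Kenji and Mateo overlap.
Ingrid starts before Kenji ends → Kenji and Ingrid overlap.
Sofia starts after Kenji ends.
Mateo starts before Rohan ends → Rohan and Mateo overlap.
Ingrid starts before Rohan ends → Rohan and Ingrid overlap.
Sofia starts after Rohan ends.
Ingrid starts before Mateo ends → Mateo and Ingrid overlap.
Sofia starts after Mateo ends.
Sofia starts before Ingrid ends → Ingrid and Sofia overlap.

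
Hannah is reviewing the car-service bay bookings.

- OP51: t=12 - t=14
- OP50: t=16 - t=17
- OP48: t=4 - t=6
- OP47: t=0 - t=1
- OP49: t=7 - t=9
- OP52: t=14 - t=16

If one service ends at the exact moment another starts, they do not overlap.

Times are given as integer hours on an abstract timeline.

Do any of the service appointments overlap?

No

Sorted by start: OP47, OP48, OP49, OP51, OP52, OP50.
OP48 starts after OP47 ends; OP47 is clear from here.
OP49 starts after OP48 ends; OP48 is clear from here.
OP51 starts after OP49 ends; OP49 is clear from here.
OP52 starts exactly when OP51 ends (back-to-back, no overlap); OP51 is clear from here.
OP50 starts exactly when OP52 ends (back-to-back, no overlap).
Every pair is clear; the schedule has no overlaps.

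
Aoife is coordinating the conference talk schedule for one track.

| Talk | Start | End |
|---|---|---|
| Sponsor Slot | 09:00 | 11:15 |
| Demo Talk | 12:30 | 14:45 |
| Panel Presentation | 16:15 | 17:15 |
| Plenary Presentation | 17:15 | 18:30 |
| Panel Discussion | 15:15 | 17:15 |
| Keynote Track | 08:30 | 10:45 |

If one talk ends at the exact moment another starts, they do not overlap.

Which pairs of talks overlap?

Two intervals overlap when each starts before the other ends.
Sorted by start: Keynote Track, Sponsor Slot, Demo Talk, Panel Discussion, Panel Presentation, Plenary Presentation.
Sponsor Slot starts before Keynote Track ends → Keynote Track and Sponsor Slot overlap.
Demo Talk starts after Keynote Track ends — done with Keynote Track.
Demo Talk starts after Sponsor Slot ends — done with Sponsor Slot.
Panel Discussion starts after Demo Talk ends — done with Demo Talk.
Panel Presentation starts before Panel Discussion ends → Panel Discussion and Panel Presentation overlap.
Plenary Presentation starts exactly when Panel Discussion ends (back-to-back, no overlap).
Plenary Presentation starts exactly when Panel Presentation ends (back-to-back, no overlap).

Keynote Track & Sponsor Slot, Panel Discussion & Panel Presentation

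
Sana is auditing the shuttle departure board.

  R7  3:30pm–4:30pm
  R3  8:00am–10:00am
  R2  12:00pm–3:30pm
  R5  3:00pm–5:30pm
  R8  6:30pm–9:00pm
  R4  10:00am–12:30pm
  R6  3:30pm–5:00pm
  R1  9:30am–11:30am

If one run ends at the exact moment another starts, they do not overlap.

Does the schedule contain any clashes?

Yes

Sorted by start: R3, R1, R4, R2, R5, R6, R7, R8.
R1 starts before R3 ends → R3 and R1 overlap.
That's a conflict, so the schedule is not conflict-free.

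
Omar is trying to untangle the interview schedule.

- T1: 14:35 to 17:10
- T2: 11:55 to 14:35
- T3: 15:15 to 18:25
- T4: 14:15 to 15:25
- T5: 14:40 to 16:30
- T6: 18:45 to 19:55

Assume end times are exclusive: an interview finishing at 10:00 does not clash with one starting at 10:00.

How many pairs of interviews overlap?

Sorted by start: T2, T4, T1, T5, T3, T6.
T4 starts before T2 ends → T2 and T4 overlap.
T1 starts exactly when T2 ends (back-to-back, no overlap), so nothing later overlaps T2 either.
T1 starts before T4 ends → T4 and T1 overlap.
T5 starts before T4 ends → T4 and T5 overlap.
T3 starts before T4 ends → T4 and T3 overlap.
T6 starts after T4 ends.
T5 starts before T1 ends → T1 and T5 overlap.
T3 starts before T1 ends → T1 and T3 overlap.
T6 starts after T1 ends.
T3 starts before T5 ends → T5 and T3 overlap.
T6 starts after T5 ends.
T6 starts after T3 ends.
Overlapping pairs: T1 & T3, T1 & T4, T1 & T5, T2 & T4, T3 & T4, T3 & T5, T4 & T5 — 7 in total.

7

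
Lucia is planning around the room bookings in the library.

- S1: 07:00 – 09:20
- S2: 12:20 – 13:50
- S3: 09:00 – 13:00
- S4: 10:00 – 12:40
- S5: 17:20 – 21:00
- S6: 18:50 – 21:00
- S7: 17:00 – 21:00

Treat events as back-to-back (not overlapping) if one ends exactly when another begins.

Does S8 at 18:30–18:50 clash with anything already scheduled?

Yes — it overlaps S5, S7

S1: ends 09:20 at or before S8 starts 18:30 → clear.
S3: ends 13:00 at or before S8 starts 18:30 → clear.
S4: ends 12:40 at or before S8 starts 18:30 → clear.
S2: ends 13:50 at or before S8 starts 18:30 → clear.
S7: starts 17:00 before S8 ends 18:50, and ends 21:00 after S8 starts 18:30 → overlap.
S5: starts 17:20 before S8 ends 18:50, and ends 21:00 after S8 starts 18:30 → overlap.
S6: starts 18:50 at or after S8 ends 18:50 → clear.
S8 overlaps S5, S7.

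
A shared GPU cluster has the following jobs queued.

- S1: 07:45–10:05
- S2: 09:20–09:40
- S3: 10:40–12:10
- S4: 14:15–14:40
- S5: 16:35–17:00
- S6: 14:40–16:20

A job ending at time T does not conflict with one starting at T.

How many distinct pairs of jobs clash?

1

Sorted by start: S1, S2, S3, S4, S6, S5.
S2 starts before S1 ends → S1 and S2 overlap.
S3 starts after S1 ends; S1 is clear from here.
S3 starts after S2 ends; S2 is clear from here.
S4 starts after S3 ends; S3 is clear from here.
S6 starts exactly when S4 ends (back-to-back, no overlap); S4 is clear from here.
S5 starts after S6 ends.
Overlapping pairs: S1 & S2 — 1 in total.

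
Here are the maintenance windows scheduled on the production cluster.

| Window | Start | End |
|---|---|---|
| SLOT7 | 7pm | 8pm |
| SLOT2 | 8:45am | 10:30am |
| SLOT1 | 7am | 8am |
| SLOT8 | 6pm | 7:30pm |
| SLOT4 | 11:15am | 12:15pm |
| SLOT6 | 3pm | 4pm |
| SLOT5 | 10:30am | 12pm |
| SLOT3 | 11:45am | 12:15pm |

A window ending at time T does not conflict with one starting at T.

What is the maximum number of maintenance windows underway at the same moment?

3

Sort all start/end points and keep a running count:
7am start SLOT1 → 1
8am end SLOT1 → 0
8:45am start SLOT2 → 1
10:30am end SLOT2 → 0
10:30am start SLOT5 → 1
11:15am start SLOT4 → 2
11:45am start SLOT3 → 3
12pm end SLOT5 → 2
12:15pm end SLOT3 → 1
12:15pm end SLOT4 → 0
3pm start SLOT6 → 1
4pm end SLOT6 → 0
6pm start SLOT8 → 1
7pm start SLOT7 → 2
7:30pm end SLOT8 → 1
8pm end SLOT7 → 0
Peak is 3, at 11:45am (SLOT3, SLOT4, SLOT5).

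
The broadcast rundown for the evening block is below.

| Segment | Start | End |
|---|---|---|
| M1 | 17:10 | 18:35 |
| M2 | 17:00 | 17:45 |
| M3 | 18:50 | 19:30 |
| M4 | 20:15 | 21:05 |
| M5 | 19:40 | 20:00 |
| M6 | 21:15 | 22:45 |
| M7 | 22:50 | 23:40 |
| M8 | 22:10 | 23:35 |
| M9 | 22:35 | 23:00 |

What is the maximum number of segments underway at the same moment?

3

Walk through starts and ends in time order (an end at T is processed before a start at T):
17:00 start M2 → 1
17:10 start M1 → 2
17:45 end M2 → 1
18:35 end M1 → 0
18:50 start M3 → 1
19:30 end M3 → 0
19:40 start M5 → 1
20:00 end M5 → 0
20:15 start M4 → 1
21:05 end M4 → 0
21:15 start M6 → 1
22:10 start M8 → 2
22:35 start M9 → 3
22:45 end M6 → 2
22:50 start M7 → 3
23:00 end M9 → 2
23:35 end M8 → 1
23:40 end M7 → 0
Peak is 3, at 22:35 (M6, M8, M9).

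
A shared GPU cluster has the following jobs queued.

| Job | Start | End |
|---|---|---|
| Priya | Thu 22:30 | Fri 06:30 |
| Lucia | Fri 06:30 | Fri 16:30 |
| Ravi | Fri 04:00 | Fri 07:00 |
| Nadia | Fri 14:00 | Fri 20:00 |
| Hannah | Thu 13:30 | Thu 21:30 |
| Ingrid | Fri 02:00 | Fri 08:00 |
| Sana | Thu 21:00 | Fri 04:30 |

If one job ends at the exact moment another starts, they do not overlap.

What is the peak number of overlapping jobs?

4

Sweep the timeline, counting +1 at each start and −1 at each end (ends before starts at a tie):
Thu 13:30 start Hannah → 1
Thu 21:00 start Sana → 2
Thu 21:30 end Hannah → 1
Thu 22:30 start Priya → 2
Fri 02:00 start Ingrid → 3
Fri 04:00 start Ravi → 4
Fri 04:30 end Sana → 3
Fri 06:30 end Priya → 2
Fri 06:30 start Lucia → 3
Fri 07:00 end Ravi → 2
Fri 08:00 end Ingrid → 1
Fri 14:00 start Nadia → 2
Fri 16:30 end Lucia → 1
Fri 20:00 end Nadia → 0
Peak is 4, at Fri 04:00 (Ingrid, Priya, Ravi, Sana).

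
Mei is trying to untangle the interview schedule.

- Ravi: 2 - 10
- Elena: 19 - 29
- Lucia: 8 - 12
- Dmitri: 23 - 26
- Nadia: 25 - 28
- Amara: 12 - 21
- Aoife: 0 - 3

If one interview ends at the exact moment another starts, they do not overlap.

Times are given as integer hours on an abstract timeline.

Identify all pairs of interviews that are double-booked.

Amara & Elena, Aoife & Ravi, Dmitri & Elena, Dmitri & Nadia, Elena & Nadia, Lucia & Ravi

Sorted by start: Aoife, Ravi, Lucia, Amara, Elena, Dmitri, Nadia.
Ravi starts before Aoife ends → Aoife and Ravi overlap.
Lucia starts after Aoife ends; Aoife is clear from here.
Lucia starts before Ravi ends → Ravi and Lucia overlap.
Amara starts after Ravi ends; Ravi is clear from here.
Amara starts exactly when Lucia ends (back-to-back, no overlap); Lucia is clear from here.
Elena starts before Amara ends → Amara and Elena overlap.
Dmitri starts after Amara ends; Amara is clear from here.
Dmitri starts before Elena ends → Elena and Dmitri overlap.
Nadia starts before Elena ends → Elena and Nadia overlap.
Nadia starts before Dmitri ends → Dmitri and Nadia overlap.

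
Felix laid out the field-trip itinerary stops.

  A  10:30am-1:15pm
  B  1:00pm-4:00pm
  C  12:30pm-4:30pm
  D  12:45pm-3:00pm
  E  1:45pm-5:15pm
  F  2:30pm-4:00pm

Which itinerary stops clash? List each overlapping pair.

Sorted by start: A, C, D, B, E, F.
C starts before A ends → A and C overlap.
D starts before A ends → A and D overlap.
B starts before A ends → A and B overlap.
E starts after A ends, so nothing later overlaps A either.
D starts before C ends → C and D overlap.
B starts before C ends → C and B overlap.
E starts before C ends → C and E overlap.
F starts before C ends → C and F overlap.
B starts before D ends → D and B overlap.
E starts before D ends → D and E overlap.
F starts before D ends → D and F overlap.
E starts before B ends → B and E overlap.
F starts before B ends → B and F overlap.
F starts before E ends → E and F overlap.

A & B, A & C, A & D, B & C, B & D, B & E, B & F, C & D, C & E, C & F, D & E, D & F, E & F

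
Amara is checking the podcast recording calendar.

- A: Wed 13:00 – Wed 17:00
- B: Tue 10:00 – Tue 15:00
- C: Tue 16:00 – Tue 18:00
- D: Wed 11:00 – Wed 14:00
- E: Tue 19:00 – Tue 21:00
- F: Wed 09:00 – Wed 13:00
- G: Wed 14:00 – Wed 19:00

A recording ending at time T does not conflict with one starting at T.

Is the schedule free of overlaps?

No

Sorted by start: B, C, E, F, D, A, G.
C starts after B ends; B is clear from here.
E starts after C ends; C is clear from here.
F starts after E ends; E is clear from here.
D starts before F ends → F and D overlap.
That's a conflict, so the schedule is not conflict-free.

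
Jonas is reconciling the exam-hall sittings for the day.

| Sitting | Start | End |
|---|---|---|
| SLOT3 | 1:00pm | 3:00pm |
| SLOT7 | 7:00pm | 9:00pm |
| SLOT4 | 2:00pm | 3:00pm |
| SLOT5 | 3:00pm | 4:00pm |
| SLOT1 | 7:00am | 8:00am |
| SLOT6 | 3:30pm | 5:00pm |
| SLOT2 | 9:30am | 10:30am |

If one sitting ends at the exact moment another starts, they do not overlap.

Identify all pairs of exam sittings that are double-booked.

Sorted by start: SLOT1, SLOT2, SLOT3, SLOT4, SLOT5, SLOT6, SLOT7.
SLOT2 starts after SLOT1 ends, so nothing later overlaps SLOT1 either.
SLOT3 starts after SLOT2 ends, so nothing later overlaps SLOT2 either.
SLOT4 starts before SLOT3 ends → SLOT3 and SLOT4 overlap.
SLOT5 starts exactly when SLOT3 ends (back-to-back, no overlap), so nothing later overlaps SLOT3 either.
SLOT5 starts exactly when SLOT4 ends (back-to-back, no overlap), so nothing later overlaps SLOT4 either.
SLOT6 starts before SLOT5 ends → SLOT5 and SLOT6 overlap.
SLOT7 starts after SLOT5 ends.
SLOT7 starts after SLOT6 ends.

SLOT3 & SLOT4, SLOT5 & SLOT6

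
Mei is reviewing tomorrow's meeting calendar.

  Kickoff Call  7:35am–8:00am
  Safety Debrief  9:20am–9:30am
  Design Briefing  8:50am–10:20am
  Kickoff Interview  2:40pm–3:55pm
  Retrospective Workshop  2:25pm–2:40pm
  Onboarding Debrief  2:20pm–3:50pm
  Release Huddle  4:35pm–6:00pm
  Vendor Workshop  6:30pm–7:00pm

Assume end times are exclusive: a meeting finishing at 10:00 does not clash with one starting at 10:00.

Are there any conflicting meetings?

Sorted by start: Kickoff Call, Design Briefing, Safety Debrief, Onboarding Debrief, Retrospective Workshop, Kickoff Interview, Release Huddle, Vendor Workshop.
Design Briefing starts after Kickoff Call ends, so Kickoff Call has no further overlaps.
Safety Debrief starts before Design Briefing ends → Design Briefing and Safety Debrief overlap.
That's a conflict, so the schedule is not conflict-free.

Yes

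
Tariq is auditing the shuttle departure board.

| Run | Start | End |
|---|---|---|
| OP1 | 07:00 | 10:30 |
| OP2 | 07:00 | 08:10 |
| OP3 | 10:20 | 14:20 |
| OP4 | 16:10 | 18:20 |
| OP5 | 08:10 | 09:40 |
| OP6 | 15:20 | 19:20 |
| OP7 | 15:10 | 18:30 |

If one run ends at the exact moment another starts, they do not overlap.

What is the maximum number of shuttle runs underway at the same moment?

Walk through starts and ends in time order (an end at T is processed before a start at T):
07:00 start OP1 → 1
07:00 start OP2 → 2
08:10 end OP2 → 1
08:10 start OP5 → 2
09:40 end OP5 → 1
10:20 start OP3 → 2
10:30 end OP1 → 1
14:20 end OP3 → 0
15:10 start OP7 → 1
15:20 start OP6 → 2
16:10 start OP4 → 3
18:20 end OP4 → 2
18:30 end OP7 → 1
19:20 end OP6 → 0
Peak is 3, at 16:10 (OP4, OP6, OP7).

3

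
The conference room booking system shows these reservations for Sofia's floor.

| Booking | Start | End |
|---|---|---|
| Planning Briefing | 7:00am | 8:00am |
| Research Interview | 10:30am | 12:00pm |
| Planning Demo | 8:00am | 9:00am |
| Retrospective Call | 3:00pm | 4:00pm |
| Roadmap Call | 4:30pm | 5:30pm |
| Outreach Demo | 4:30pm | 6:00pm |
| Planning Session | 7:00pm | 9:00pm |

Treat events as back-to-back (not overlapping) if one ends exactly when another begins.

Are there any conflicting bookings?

Sorted by start: Planning Briefing, Planning Demo, Research Interview, Retrospective Call, Roadmap Call, Outreach Demo, Planning Session.
Planning Demo starts exactly when Planning Briefing ends (back-to-back, no overlap), so Planning Briefing has no further overlaps.
Research Interview starts after Planning Demo ends, so Planning Demo has no further overlaps.
Retrospective Call starts after Research Interview ends, so Research Interview has no further overlaps.
Roadmap Call starts after Retrospective Call ends, so Retrospective Call has no further overlaps.
Outreach Demo starts before Roadmap Call ends → Roadmap Call and Outreach Demo overlap.
That's a conflict, so the schedule is not conflict-free.

Yes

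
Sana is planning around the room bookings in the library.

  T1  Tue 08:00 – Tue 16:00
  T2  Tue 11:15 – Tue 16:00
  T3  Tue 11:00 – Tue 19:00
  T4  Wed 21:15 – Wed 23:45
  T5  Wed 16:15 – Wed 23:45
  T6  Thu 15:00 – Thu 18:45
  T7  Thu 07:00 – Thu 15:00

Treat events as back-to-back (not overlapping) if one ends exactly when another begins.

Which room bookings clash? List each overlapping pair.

T1 & T2, T1 & T3, T2 & T3, T4 & T5

Sorted by start: T1, T3, T2, T5, T4, T7, T6.
T3 starts before T1 ends → T1 and T3 overlap.
T2 starts before T1 ends → T1 and T2 overlap.
T5 starts after T1 ends, so nothing later overlaps T1 either.
T2 starts before T3 ends → T3 and T2 overlap.
T5 starts after T3 ends, so nothing later overlaps T3 either.
T5 starts after T2 ends, so nothing later overlaps T2 either.
T4 starts before T5 ends → T5 and T4 overlap.
T7 starts after T5 ends, so nothing later overlaps T5 either.
T7 starts after T4 ends, so nothing later overlaps T4 either.
T6 starts exactly when T7 ends (back-to-back, no overlap).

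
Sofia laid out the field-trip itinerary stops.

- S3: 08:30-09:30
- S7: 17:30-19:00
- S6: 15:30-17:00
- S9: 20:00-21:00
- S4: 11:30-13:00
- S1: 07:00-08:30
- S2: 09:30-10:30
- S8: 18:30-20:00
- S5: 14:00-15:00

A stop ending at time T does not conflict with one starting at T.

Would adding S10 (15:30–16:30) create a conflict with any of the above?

Yes — it overlaps S6

S1: ends 08:30 at or before S10 starts 15:30 → clear.
S3: ends 09:30 at or before S10 starts 15:30 → clear.
S2: ends 10:30 at or before S10 starts 15:30 → clear.
S4: ends 13:00 at or before S10 starts 15:30 → clear.
S5: ends 15:00 at or before S10 starts 15:30 → clear.
S6: starts 15:30 before S10 ends 16:30, and ends 17:00 after S10 starts 15:30 → overlap.
S7: starts 17:30 at or after S10 ends 16:30 → clear.
S8: starts 18:30 at or after S10 ends 16:30 → clear.
S9: starts 20:00 at or after S10 ends 16:30 → clear.
S10 overlaps S6.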